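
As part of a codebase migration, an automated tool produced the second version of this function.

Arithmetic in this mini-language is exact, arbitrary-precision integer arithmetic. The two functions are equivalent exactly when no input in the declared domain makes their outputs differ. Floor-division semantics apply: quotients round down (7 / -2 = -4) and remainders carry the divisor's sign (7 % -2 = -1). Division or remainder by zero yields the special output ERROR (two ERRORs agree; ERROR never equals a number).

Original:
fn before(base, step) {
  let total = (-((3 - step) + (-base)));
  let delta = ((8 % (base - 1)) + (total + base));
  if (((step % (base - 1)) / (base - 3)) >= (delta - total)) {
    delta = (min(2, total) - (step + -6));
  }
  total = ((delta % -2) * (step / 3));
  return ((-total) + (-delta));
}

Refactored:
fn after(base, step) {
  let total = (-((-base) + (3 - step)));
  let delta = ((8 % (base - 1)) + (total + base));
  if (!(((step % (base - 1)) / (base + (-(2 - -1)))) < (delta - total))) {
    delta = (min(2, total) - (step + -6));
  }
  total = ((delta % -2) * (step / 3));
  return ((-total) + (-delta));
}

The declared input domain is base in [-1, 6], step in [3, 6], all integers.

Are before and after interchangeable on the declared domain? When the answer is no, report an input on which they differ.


Reading the diff, among the changes: boolean connective usage differs; also constant usage differs; also comparison usage differs; also arithmetic usage differs.
As a probe, take base=5, step=5: before runs total=7, then delta=12, then (((step % (base - 1)) / (base - 3)) >= (delta - total)) is false, then total=0, then returns -12; after runs total=7, then delta=12, then (!(((step % (base - 1)) / (base + (-(2 - -1)))) < (delta - total))) is false, then total=0, then returns -12; both end at -12.
Sweeping the whole domain (32 inputs) finds no disagreement.
verdict: equivalent


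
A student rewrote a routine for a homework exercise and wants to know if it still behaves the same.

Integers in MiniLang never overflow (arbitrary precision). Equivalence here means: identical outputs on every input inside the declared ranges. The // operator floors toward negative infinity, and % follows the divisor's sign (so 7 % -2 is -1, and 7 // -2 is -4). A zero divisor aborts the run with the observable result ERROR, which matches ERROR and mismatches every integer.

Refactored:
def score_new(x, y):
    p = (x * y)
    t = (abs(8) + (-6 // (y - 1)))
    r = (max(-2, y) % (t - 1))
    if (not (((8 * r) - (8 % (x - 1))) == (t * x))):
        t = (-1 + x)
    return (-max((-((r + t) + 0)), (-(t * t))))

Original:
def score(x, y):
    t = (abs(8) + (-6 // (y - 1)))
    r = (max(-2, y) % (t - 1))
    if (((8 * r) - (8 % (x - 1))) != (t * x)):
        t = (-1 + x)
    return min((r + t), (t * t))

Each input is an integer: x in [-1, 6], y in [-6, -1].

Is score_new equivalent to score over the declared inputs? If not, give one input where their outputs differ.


Comparing the listings, the differences include: local variable names differ; and min/max/abs usage differs; and constant usage differs; and statement counts differ; and boolean connective usage differs; and comparison usage differs; and arithmetic usage differs.
One worked example (x=1, y=-5) — score: t becomes 9; next r becomes 6; next hits division by zero so the output is ERROR; score_new: p becomes -5; next t becomes 9; next r becomes 6; next hits division by zero so the output is ERROR; agreement on ERROR.
Checked all 48 inputs in the declared domain: the outputs agree on every one.
verdict: equivalent


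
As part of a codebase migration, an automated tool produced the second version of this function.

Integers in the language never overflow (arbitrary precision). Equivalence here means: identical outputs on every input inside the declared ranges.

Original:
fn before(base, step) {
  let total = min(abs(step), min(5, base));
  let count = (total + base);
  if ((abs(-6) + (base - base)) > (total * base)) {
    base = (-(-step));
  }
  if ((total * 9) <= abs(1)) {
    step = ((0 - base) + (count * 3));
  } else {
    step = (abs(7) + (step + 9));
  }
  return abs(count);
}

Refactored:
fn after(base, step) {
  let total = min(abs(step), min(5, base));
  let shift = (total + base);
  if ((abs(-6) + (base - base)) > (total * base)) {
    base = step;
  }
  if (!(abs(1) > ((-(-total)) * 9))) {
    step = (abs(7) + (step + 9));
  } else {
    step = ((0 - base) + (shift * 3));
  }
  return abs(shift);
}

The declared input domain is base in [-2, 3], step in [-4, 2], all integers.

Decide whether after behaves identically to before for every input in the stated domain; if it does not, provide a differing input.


Whatever the rewrite altered, no input in the stated domain can expose a difference.
One worked example (base=1, step=-4) — before: total becomes 1; next count becomes 2; next ((abs(-6) + (base - base)) > (total * base)) evaluates to true; next base becomes -4; next ((total * 9) <= abs(1)) evaluates to false; next step becomes 12; next final value 2; after: total becomes 1; next shift becomes 2; next ((abs(-6) + (base - base)) > (total * base)) evaluates to true; next base becomes -4; next (!(abs(1) > ((-(-total)) * 9))) evaluates to true; next step becomes 12; next final value 2; agreement on 2.
Checked all 42 inputs in the declared domain: the outputs agree on every one.
verdict: equivalent


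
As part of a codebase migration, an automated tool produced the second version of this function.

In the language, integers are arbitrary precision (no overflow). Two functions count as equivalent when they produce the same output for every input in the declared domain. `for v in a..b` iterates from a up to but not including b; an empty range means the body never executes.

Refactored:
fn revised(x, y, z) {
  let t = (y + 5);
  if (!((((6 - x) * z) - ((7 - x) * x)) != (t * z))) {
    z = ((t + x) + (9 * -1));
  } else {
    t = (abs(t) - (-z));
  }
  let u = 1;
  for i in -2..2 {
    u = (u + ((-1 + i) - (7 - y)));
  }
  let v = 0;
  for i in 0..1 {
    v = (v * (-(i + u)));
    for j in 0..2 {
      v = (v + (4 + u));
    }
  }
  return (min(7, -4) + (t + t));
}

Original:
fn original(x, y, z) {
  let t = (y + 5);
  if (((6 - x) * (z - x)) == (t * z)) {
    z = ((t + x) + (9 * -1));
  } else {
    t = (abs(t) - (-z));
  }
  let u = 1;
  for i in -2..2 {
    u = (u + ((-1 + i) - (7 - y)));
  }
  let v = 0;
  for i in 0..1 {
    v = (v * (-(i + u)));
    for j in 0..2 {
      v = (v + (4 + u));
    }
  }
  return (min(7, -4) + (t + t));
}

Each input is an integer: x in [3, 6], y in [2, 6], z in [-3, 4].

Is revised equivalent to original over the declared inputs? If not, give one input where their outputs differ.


Try x=3, y=2, z=-3.
original: t=7, then (((6 - x) * (z - x)) == (t * z)) is false, then t=4, then u=1, then (i=-2), then u=-7, then (i=-1), then u=-14, then (i=0), then u=-20, then (i=1), then u=-25, then v=0, then (i=0), then v=0, then (j=0), then v=-21, then (j=1), then v=-42, then returns 4
revised: t=7, then (!((((6 - x) * z) - ((7 - x) * x)) != (t * z))) is true, then z=1, then u=1, then (i=-2), then u=-7, then (i=-1), then u=-14, then (i=0), then u=-20, then (i=1), then u=-25, then v=0, then (i=0), then v=0, then (j=0), then v=-21, then (j=1), then v=-42, then returns 10
4 and 10 differ, so these are not the same function on this domain.
verdict: not equivalent; witness: x=3, y=2, z=-3


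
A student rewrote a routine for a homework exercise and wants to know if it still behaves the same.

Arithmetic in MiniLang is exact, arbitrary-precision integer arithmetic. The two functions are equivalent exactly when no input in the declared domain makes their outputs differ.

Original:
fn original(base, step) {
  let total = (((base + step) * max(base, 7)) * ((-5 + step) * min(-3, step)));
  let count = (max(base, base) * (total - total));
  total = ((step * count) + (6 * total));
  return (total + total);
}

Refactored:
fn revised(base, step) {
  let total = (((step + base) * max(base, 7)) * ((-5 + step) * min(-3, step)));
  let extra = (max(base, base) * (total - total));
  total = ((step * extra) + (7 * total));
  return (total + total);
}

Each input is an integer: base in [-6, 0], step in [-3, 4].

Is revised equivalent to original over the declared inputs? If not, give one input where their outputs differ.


The rewrite breaks on base=-6, step=-3, where the results are -18144 and -21168.
original: total = -1512; count = 0; total = -9072; return -18144
revised: total = -1512; extra = 0; total = -10584; return -21168
verdict: not equivalent; witness: base=-6, step=-3


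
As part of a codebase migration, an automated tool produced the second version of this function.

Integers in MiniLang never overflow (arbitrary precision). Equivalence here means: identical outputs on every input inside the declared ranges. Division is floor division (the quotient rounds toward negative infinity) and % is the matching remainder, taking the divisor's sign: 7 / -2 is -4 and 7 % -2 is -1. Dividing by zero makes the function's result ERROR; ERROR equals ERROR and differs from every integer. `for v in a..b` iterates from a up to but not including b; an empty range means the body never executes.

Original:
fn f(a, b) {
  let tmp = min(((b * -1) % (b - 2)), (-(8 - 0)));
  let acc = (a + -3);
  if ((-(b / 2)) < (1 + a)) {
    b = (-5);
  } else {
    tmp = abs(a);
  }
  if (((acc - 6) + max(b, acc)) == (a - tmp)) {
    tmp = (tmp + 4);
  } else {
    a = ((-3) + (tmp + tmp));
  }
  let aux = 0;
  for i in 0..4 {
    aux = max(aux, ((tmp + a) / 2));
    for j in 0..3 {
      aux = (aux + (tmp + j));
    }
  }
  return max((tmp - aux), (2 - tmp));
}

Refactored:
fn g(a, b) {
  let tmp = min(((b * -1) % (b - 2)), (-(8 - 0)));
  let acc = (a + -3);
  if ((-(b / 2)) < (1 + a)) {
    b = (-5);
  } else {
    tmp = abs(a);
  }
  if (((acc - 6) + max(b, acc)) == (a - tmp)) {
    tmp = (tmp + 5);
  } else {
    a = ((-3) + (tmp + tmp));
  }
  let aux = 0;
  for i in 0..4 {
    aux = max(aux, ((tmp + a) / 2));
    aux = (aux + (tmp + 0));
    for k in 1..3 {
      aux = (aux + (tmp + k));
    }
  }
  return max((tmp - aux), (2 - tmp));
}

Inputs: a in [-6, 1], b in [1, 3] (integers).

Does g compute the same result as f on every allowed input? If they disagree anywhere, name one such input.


Not equivalent: a=-6, b=3 separates them (-8 vs -9).
f: tmp becomes -8; next acc becomes -9; next ((-(b / 2)) < (1 + a)) evaluates to false; next tmp becomes 6; next (((acc - 6) + max(b, acc)) == (a - tmp)) evaluates to true; next tmp becomes 10; next aux becomes 0; next at i=0:; next aux becomes 2; next at j=0:; next aux becomes 12; next at j=1:; next aux becomes 23; next at j=2:; next aux becomes 35; next at i=1:; next aux becomes 35; next at j=0:; next aux becomes 45; next at j=1:; next aux becomes 56; next at j=2:; next aux becomes 68; next at i=2:; next aux becomes 68; next at j=0:; next aux becomes 78; next at j=1:; next aux becomes 89; next at j=2:; next aux becomes 101; next at i=3:; next aux becomes 101; next at j=0:; next aux becomes 111; next at j=1:; next aux becomes 122; next at j=2:; next aux becomes 134; next final value -8
g: tmp becomes -8; next acc becomes -9; next ((-(b / 2)) < (1 + a)) evaluates to false; next tmp becomes 6; next (((acc - 6) + max(b, acc)) == (a - tmp)) evaluates to true; next tmp becomes 11; next aux becomes 0; next at i=0:; next aux becomes 2; next aux becomes 13; next at k=1:; next aux becomes 25; next at k=2:; next aux becomes 38; next at i=1:; next aux becomes 38; next aux becomes 49; next at k=1:; next aux becomes 61; next at k=2:; next aux becomes 74; next at i=2:; next aux becomes 74; next aux becomes 85; next at k=1:; next aux becomes 97; next at k=2:; next aux becomes 110; next at i=3:; next aux becomes 110; next aux becomes 121; next at k=1:; next aux becomes 133; next at k=2:; next aux becomes 146; next final value -9
verdict: not equivalent; witness: a=-6, b=3


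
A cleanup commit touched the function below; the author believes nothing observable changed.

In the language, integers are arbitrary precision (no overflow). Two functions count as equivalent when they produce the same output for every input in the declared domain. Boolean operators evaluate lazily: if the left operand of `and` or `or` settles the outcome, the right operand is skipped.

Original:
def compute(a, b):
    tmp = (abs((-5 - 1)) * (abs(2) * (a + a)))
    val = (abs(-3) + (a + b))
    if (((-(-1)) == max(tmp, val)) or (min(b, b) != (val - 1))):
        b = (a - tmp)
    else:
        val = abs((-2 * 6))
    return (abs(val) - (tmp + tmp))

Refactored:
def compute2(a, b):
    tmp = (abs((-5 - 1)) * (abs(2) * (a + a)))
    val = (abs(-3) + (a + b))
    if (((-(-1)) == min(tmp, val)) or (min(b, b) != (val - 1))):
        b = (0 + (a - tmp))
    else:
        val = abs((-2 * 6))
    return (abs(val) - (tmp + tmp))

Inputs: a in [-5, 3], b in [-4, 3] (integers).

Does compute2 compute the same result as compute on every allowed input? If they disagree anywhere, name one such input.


a=-2, b=0 yields 97 from compute but 108 from compute2.
verdict: not equivalent; witness: a=-2, b=0


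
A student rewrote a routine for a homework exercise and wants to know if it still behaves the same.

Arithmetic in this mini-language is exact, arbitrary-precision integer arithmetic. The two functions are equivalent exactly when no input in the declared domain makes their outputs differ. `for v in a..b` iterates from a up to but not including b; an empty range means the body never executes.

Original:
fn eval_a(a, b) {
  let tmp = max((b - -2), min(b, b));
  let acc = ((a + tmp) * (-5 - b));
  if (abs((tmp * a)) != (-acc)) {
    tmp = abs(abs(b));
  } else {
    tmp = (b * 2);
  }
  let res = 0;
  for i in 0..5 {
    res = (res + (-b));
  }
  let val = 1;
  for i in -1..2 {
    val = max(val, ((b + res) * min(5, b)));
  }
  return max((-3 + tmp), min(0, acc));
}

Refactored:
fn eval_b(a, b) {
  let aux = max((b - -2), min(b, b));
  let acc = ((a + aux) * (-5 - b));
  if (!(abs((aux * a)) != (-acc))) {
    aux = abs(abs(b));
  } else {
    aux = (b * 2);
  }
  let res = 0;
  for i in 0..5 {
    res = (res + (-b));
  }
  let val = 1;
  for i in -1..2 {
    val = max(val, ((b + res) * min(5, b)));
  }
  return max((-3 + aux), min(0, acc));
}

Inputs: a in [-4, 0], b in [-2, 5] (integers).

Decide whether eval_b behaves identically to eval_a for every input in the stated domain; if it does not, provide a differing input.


a=-4, b=2 yields 0 from eval_a but 1 from eval_b.
verdict: not equivalent; witness: a=-4, b=2


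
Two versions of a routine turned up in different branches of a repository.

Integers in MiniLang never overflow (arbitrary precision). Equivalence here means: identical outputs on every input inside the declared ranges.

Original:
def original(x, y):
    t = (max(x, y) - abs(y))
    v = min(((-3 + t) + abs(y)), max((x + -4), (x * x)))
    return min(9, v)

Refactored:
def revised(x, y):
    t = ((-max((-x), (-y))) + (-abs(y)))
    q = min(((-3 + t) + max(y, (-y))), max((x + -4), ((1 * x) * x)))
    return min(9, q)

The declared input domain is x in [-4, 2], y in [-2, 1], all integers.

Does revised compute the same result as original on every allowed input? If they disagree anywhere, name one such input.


Evaluate both at x=-4, y=-2.
original: t := -4 | v := -5 | result -5
revised: t := -6 | q := -7 | result -7
-5 against -7: the behavior changed.
verdict: not equivalent; witness: x=-4, y=-2


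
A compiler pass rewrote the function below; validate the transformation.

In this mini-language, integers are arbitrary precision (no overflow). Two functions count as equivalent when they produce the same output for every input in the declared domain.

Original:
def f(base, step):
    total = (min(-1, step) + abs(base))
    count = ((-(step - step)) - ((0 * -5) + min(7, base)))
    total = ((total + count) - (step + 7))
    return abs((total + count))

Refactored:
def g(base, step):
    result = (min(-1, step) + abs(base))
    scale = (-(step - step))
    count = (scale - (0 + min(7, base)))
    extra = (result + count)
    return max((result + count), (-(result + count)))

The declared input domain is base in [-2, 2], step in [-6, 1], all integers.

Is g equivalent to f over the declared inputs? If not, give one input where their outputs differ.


These are not equivalent — on base=-2, step=-6 the outputs split (1 vs 2).
f: total = -4; count = 2; total = -3; return 1
g: result = -4; scale = 0; count = 2; extra = -2; return 2
verdict: not equivalent; witness: base=-2, step=-6


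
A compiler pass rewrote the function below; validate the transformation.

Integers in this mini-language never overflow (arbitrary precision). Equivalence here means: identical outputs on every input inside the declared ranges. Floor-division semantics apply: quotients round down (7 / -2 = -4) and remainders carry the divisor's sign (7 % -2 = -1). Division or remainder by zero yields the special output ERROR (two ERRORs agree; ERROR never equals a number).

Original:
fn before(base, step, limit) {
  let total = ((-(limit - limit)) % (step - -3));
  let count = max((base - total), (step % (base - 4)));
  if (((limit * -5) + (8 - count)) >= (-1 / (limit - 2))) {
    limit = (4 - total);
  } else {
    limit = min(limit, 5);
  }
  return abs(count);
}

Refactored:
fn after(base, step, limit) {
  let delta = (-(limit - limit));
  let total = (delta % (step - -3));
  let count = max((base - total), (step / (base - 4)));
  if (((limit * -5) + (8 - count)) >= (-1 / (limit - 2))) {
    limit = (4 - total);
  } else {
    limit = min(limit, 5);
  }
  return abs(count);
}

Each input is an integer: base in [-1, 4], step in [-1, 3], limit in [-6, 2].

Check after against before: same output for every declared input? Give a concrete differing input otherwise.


Input base=-1, step=-1, limit=-6: 1 from before versus 0 from after.
verdict: not equivalent; witness: base=-1, step=-1, limit=-6


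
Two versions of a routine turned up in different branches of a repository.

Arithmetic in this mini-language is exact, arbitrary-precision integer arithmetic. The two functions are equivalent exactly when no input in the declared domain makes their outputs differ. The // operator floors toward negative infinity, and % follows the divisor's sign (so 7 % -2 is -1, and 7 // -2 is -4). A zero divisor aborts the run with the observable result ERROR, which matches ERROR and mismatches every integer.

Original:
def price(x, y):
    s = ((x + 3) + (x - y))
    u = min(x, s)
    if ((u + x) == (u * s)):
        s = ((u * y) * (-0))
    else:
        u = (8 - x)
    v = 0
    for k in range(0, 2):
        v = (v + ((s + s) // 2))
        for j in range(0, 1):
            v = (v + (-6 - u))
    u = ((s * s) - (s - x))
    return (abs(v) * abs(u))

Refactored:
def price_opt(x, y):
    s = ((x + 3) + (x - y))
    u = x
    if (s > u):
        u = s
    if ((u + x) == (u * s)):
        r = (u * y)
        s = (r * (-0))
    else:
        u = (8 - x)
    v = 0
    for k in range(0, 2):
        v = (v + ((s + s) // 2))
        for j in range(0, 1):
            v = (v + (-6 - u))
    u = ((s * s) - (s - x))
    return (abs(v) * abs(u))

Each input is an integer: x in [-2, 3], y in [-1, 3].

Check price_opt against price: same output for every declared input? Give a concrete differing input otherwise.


Take x=-1, y=-1.
price: s := 2 | u := -1 | ((u + x) == (u * s)): true | s := 0 | v := 0 | iter k=0: | v := 0 | iter j=0: | v := -5 | iter k=1: | v := -5 | iter j=0: | v := -10 | u := -1 | result 10
price_opt: s := 2 | u := -1 | (s > u): true | u := 2 | ((u + x) == (u * s)): false | u := 9 | v := 0 | iter k=0: | v := 2 | iter j=0: | v := -13 | iter k=1: | v := -11 | iter j=0: | v := -26 | u := 1 | result 26
10 vs 26 — the two versions disagree here.
verdict: not equivalent; witness: x=-1, y=-1


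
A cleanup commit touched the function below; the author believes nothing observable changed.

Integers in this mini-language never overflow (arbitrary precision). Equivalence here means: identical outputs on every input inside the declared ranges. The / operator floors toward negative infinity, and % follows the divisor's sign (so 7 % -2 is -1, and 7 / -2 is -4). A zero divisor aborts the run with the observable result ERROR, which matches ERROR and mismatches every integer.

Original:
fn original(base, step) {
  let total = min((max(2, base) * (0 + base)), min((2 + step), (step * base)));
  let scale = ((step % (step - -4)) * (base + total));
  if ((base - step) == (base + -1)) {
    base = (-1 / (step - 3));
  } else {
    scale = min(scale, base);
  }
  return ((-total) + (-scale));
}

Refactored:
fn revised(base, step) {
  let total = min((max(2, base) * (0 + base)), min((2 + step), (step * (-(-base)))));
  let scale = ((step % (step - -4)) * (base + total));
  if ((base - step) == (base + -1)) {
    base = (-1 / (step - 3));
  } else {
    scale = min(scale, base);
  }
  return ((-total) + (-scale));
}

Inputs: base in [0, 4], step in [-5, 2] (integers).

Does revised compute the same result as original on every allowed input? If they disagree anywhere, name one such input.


This is a faithful refactor — same computation, different form, but the computed results match everywhere.
Spot check at base=2, step=0 — original: total becomes 0; next scale becomes 0; next ((base - step) == (base + -1)) evaluates to false; next scale becomes 0; next final value 0. revised: total becomes 0; next scale becomes 0; next ((base - step) == (base + -1)) evaluates to false; next scale becomes 0; next final value 0. Both give 0.
Sweeping the whole domain (40 inputs) finds no disagreement.
verdict: equivalent


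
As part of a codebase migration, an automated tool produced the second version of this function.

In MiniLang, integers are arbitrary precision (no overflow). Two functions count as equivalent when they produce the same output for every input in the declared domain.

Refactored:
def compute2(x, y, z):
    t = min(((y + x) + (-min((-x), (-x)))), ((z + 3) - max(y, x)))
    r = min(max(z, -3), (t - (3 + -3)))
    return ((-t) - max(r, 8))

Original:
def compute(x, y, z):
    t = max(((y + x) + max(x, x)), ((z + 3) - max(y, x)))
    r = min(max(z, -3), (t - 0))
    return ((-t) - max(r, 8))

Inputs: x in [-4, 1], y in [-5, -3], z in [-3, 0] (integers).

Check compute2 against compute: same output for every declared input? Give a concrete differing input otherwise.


The rewrite breaks on x=-4, y=-5, z=-3, where the results are -12 and 5.
compute: t=4, then r=-3, then returns -12
compute2: t=-13, then r=-13, then returns 5
verdict: not equivalent; witness: x=-4, y=-5, z=-3


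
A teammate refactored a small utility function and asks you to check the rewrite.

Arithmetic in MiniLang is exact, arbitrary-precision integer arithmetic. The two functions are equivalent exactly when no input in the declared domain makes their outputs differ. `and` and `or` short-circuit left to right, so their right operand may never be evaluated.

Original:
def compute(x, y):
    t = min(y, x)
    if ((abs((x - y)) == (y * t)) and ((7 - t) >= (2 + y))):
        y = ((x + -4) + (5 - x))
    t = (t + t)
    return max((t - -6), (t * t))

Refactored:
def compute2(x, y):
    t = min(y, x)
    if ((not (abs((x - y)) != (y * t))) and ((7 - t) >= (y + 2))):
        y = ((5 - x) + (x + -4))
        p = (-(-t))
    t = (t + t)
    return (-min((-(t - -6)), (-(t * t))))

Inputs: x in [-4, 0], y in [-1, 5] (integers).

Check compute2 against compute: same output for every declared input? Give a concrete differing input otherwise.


The two versions differ — the changes include comparison usage differs; also statement counts differ; also min/max/abs usage differs; also boolean connective usage differs; also local variable names differ.
One worked example (x=-4, y=5) — compute: t = -4; ((abs((x - y)) == (y * t)) and ((7 - t) >= (2 + y))) -> false; t = -8; return 64; compute2: t = -4; ((not (abs((x - y)) != (y * t))) and ((7 - t) >= (y + 2))) -> false; t = -8; return 64; agreement on 64.
Sweeping the whole domain (35 inputs) finds no disagreement.
verdict: equivalent


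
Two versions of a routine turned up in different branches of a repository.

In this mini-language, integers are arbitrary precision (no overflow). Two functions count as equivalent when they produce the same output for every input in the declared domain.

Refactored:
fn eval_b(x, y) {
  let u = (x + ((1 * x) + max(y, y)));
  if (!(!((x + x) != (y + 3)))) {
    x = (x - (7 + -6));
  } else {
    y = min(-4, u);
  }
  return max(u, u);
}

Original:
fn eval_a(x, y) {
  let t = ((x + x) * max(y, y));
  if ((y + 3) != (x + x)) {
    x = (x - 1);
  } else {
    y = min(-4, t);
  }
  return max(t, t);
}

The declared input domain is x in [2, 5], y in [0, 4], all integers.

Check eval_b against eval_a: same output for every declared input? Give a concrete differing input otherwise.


Not equivalent: x=2, y=0 separates them (0 vs 4).
eval_a: t = 0; ((y + 3) != (x + x)) -> true; x = 1; return 0
eval_b: u = 4; (!(!((x + x) != (y + 3)))) -> true; x = 1; return 4
verdict: not equivalent; witness: x=2, y=0


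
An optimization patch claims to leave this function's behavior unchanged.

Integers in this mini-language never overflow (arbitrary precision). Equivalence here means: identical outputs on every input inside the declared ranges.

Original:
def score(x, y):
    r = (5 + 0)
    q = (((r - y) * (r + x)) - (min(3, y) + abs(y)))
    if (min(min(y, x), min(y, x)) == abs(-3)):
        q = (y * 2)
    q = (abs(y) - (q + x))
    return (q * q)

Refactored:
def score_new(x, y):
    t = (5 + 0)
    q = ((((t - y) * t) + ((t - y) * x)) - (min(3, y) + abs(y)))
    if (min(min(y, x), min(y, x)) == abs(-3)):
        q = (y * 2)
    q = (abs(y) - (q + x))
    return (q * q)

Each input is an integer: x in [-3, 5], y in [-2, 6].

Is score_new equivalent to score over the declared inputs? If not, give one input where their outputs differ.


The two are interchangeable: local variable names differ; arithmetic usage differs, and every declared input agrees.
One worked example (x=3, y=2) — score: r = 5; q = 20; (min(min(y, x), min(y, x)) == abs(-3)) -> false; q = -21; return 441; score_new: t = 5; q = 20; (min(min(y, x), min(y, x)) == abs(-3)) -> false; q = -21; return 441; agreement on 441.
Checked all 81 inputs in the declared domain: the outputs agree on every one.
verdict: equivalent


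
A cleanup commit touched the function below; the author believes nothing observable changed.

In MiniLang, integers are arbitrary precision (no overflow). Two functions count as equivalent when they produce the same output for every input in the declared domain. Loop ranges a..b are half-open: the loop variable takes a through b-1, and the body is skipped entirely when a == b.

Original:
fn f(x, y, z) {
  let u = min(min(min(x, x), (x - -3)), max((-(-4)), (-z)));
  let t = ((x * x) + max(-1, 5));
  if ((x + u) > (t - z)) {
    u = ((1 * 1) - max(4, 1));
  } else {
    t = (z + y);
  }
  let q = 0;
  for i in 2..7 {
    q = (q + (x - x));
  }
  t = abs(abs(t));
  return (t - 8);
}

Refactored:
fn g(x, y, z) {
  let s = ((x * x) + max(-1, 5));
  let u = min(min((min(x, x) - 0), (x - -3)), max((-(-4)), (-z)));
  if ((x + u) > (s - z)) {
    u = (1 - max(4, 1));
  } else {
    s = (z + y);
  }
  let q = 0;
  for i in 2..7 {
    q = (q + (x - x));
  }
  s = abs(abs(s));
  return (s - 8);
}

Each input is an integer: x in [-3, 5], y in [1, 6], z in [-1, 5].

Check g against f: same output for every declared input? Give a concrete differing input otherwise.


The two versions differ — the changes include local variable names differ; constant usage differs; arithmetic usage differs.
Spot check at x=1, y=4, z=4 — f: u := 1 | t := 6 | ((x + u) > (t - z)): false | t := 8 | q := 0 | iter i=2: | q := 0 | iter i=3: | q := 0 | iter i=4: | q := 0 | iter i=5: | q := 0 | iter i=6: | q := 0 | t := 8 | result 0. g: s := 6 | u := 1 | ((x + u) > (s - z)): false | s := 8 | q := 0 | iter i=2: | q := 0 | iter i=3: | q := 0 | iter i=4: | q := 0 | iter i=5: | q := 0 | iter i=6: | q := 0 | s := 8 | result 0. Both give 0.
Across all 378 domain points the two functions coincide.
verdict: equivalent


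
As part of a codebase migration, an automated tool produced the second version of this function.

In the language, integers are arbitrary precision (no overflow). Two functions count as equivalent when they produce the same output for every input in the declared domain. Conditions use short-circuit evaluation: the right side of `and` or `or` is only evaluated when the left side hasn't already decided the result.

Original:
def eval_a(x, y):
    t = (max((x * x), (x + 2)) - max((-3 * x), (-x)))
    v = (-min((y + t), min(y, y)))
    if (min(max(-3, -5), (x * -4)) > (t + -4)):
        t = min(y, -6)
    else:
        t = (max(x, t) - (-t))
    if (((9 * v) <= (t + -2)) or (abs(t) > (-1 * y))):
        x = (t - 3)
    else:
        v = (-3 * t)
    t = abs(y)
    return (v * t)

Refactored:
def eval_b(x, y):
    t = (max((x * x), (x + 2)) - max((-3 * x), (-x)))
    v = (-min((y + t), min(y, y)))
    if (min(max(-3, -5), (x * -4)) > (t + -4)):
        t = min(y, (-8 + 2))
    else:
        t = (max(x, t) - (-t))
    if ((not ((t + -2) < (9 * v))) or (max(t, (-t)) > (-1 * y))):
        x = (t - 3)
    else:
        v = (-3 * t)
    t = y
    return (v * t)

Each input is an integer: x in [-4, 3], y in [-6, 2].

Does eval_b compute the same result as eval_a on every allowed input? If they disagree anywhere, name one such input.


Consider the input x=-4, y=-6.
eval_a: t = 4; v = 6; (min(max(-3, -5), (x * -4)) > (t + -4)) -> false; t = 8; (((9 * v) <= (t + -2)) or (abs(t) > (-1 * y))) -> true; x = 5; t = 6; return 36
eval_b: t = 4; v = 6; (min(max(-3, -5), (x * -4)) > (t + -4)) -> false; t = 8; ((not ((t + -2) < (9 * v))) or (max(t, (-t)) > (-1 * y))) -> true; x = 5; t = -6; return -36
36 vs -36 — the two versions disagree here.
verdict: not equivalent; witness: x=-4, y=-6


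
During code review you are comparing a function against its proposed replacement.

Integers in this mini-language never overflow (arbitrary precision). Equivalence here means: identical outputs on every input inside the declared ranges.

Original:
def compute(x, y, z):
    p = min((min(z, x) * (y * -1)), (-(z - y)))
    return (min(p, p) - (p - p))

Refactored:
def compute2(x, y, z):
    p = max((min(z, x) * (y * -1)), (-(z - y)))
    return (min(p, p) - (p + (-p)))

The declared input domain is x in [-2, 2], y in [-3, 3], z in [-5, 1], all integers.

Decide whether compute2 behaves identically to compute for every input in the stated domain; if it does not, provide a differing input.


Try x=-2, y=-3, z=-5.
compute: p=-15, then returns -15
compute2: p=2, then returns 2
-15 != 2, so the rewrite changes behavior.
verdict: not equivalent; witness: x=-2, y=-3, z=-5


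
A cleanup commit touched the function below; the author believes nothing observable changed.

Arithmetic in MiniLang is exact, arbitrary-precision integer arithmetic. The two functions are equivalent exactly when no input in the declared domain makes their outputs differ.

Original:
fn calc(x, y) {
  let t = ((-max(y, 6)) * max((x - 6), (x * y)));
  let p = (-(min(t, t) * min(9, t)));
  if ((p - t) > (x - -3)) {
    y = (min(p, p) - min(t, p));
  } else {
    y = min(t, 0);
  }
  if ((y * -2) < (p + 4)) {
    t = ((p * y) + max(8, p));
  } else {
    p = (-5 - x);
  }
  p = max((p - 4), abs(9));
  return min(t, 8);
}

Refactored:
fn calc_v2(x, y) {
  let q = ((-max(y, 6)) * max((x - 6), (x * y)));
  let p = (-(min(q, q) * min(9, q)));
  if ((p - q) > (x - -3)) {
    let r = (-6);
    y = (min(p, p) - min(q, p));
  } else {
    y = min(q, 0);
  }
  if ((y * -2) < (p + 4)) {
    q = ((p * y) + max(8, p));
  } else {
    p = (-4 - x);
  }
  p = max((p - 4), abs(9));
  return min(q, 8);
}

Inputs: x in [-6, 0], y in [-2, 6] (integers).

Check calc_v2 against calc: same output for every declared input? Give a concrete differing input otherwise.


Equivalent. Although `-5` became `-4`, no input in the stated domain can expose it.
Sweeping the whole domain (63 inputs) finds no disagreement.
Spot check at x=-5, y=3 — calc: t becomes 66; next p becomes -594; next ((p - t) > (x - -3)) evaluates to false; next y becomes 0; next ((y * -2) < (p + 4)) evaluates to false; next p becomes 0; next p becomes 9; next final value 8. calc_v2: q becomes 66; next p becomes -594; next ((p - q) > (x - -3)) evaluates to false; next y becomes 0; next ((y * -2) < (p + 4)) evaluates to false; next p becomes 1; next p becomes 9; next final value 8. Both give 8.
verdict: equivalent


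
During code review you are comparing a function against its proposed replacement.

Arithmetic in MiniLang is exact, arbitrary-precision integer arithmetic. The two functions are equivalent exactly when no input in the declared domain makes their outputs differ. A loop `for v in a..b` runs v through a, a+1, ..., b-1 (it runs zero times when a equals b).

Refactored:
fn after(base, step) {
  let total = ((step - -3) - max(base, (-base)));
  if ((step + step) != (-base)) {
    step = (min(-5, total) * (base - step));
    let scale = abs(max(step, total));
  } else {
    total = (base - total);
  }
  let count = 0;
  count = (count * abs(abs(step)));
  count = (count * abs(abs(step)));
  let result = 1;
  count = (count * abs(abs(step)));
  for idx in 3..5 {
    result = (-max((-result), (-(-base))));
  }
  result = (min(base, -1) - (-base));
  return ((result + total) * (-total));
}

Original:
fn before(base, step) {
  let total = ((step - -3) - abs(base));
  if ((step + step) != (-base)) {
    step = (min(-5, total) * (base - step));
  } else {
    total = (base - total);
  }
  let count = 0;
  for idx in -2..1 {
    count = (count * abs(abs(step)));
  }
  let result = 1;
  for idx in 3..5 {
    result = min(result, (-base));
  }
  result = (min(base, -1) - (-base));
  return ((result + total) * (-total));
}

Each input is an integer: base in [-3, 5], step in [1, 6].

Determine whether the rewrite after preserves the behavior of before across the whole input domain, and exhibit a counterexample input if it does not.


The two are interchangeable: arithmetic usage differs, plus statement counts differ, plus min/max/abs usage differs, plus local variable names differ, plus loop structure differs, and every declared input agrees.
One worked example (base=4, step=6) — before: total=5, then ((step + step) != (-base)) is true, then step=10, then count=0, then (idx=-2), then count=0, then (idx=-1), then count=0, then (idx=0), then count=0, then result=1, then (idx=3), then result=-4, then (idx=4), then result=-4, then result=3, then returns -40; after: total=5, then ((step + step) != (-base)) is true, then step=10, then scale=10, then count=0, then count=0, then count=0, then result=1, then count=0, then (idx=3), then result=-4, then (idx=4), then result=-4, then result=3, then returns -40; agreement on -40.
Every one of the 54 inputs gives matching results.
verdict: equivalent


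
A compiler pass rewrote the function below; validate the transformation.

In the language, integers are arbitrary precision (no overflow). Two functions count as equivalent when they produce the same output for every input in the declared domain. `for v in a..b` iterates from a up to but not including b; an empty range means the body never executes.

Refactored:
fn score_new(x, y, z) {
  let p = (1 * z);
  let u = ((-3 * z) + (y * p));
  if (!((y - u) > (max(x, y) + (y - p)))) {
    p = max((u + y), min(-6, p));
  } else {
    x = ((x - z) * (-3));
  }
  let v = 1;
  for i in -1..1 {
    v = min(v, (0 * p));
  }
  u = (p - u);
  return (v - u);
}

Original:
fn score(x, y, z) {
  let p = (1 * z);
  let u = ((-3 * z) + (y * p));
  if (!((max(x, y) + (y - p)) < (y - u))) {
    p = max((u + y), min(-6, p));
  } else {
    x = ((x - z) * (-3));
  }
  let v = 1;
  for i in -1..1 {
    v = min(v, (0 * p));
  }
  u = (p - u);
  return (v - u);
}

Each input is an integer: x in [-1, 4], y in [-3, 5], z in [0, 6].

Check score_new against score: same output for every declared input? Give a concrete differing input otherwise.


Equivalent — the differences include comparison usage differs, yet no declared input distinguishes the two.
As a probe, take x=2, y=5, z=0: score runs p becomes 0; next u becomes 0; next (!((max(x, y) + (y - p)) < (y - u))) evaluates to true; next p becomes 5; next v becomes 1; next at i=-1:; next v becomes 0; next at i=0:; next v becomes 0; next u becomes 5; next final value -5; score_new runs p becomes 0; next u becomes 0; next (!((y - u) > (max(x, y) + (y - p)))) evaluates to true; next p becomes 5; next v becomes 1; next at i=-1:; next v becomes 0; next at i=0:; next v becomes 0; next u becomes 5; next final value -5; both end at -5.
Across all 378 domain points the two functions coincide.
verdict: equivalent


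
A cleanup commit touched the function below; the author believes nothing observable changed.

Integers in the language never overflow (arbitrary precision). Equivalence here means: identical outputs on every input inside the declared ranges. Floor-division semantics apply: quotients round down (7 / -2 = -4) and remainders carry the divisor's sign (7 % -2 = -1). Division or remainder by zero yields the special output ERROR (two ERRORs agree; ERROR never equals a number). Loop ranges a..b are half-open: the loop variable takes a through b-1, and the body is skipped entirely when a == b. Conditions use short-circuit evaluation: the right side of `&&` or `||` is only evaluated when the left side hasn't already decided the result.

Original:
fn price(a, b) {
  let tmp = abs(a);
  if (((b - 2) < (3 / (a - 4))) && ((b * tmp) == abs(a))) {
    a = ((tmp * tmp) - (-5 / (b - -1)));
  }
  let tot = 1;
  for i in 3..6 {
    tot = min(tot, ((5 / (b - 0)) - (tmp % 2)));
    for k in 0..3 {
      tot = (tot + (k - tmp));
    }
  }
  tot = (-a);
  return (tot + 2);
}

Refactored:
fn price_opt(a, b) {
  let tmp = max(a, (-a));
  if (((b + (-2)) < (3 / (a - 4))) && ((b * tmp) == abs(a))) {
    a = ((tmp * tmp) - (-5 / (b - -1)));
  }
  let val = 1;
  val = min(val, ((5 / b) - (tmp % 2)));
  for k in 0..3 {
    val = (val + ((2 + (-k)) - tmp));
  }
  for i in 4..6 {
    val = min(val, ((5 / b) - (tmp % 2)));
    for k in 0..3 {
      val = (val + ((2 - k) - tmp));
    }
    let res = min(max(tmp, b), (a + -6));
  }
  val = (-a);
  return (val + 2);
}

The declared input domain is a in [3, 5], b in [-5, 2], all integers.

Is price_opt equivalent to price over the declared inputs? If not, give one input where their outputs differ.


The two are interchangeable: loop structure differs, and constant usage differs, and min/max/abs usage differs, and statement counts differ, and local variable names differ, and arithmetic usage differs, and every declared input agrees.
Tracing a=3, b=1: price: tmp := 3 | (((b - 2) < (3 / (a - 4))) && ((b * tmp) == abs(a))): false | tot := 1 | iter i=3: | tot := 1 | iter k=0: | tot := -2 | iter k=1: | tot := -4 | iter k=2: | tot := -5 | iter i=4: | tot := -5 | iter k=0: | tot := -8 | iter k=1: | tot := -10 | iter k=2: | tot := -11 | iter i=5: | tot := -11 | iter k=0: | tot := -14 | iter k=1: | tot := -16 | iter k=2: | tot := -17 | tot := -3 | result -1 | price_opt: tmp := 3 | (((b + (-2)) < (3 / (a - 4))) && ((b * tmp) == abs(a))): false | val := 1 | val := 1 | iter k=0: | val := 0 | iter k=1: | val := -2 | iter k=2: | val := -5 | iter i=4: | val := -5 | iter k=0: | val := -6 | iter k=1: | val := -8 | iter k=2: | val := -11 | res := -3 | iter i=5: | val := -11 | iter k=0: | val := -12 | iter k=1: | val := -14 | iter k=2: | val := -17 | res := -3 | val := -3 | result -1 — matching result -1.
An exhaustive pass over the 24 declared inputs shows identical outputs.
verdict: equivalent


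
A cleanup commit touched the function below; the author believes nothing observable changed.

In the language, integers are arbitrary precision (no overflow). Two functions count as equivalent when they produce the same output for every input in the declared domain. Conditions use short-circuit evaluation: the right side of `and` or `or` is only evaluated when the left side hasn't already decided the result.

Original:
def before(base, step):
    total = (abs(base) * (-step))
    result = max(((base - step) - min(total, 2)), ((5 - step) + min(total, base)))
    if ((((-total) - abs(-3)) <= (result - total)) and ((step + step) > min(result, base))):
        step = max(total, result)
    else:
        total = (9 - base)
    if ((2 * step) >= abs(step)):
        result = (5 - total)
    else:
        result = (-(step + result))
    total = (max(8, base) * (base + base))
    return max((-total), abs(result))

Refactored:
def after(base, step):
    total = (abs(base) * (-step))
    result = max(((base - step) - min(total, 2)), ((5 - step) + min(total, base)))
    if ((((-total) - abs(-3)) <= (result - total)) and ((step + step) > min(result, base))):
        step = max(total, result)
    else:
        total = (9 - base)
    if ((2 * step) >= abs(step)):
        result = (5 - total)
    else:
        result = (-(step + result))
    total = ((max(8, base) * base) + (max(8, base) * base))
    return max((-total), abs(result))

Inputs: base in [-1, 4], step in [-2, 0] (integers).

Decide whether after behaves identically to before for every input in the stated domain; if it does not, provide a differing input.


Equivalent — the differences include arithmetic usage differs, min/max/abs usage differs, constant usage differs, yet no declared input distinguishes the two.
One worked example (base=0, step=0) — before: total becomes 0; next result becomes 5; next ((((-total) - abs(-3)) <= (result - total)) and ((step + step) > min(result, base))) evaluates to false; next total becomes 9; next ((2 * step) >= abs(step)) evaluates to true; next result becomes -4; next total becomes 0; next final value 4; after: total becomes 0; next result becomes 5; next ((((-total) - abs(-3)) <= (result - total)) and ((step + step) > min(result, base))) evaluates to false; next total becomes 9; next ((2 * step) >= abs(step)) evaluates to true; next result becomes -4; next total becomes 0; next final value 4; agreement on 4.
Across all 18 domain points the two functions coincide.
verdict: equivalent
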